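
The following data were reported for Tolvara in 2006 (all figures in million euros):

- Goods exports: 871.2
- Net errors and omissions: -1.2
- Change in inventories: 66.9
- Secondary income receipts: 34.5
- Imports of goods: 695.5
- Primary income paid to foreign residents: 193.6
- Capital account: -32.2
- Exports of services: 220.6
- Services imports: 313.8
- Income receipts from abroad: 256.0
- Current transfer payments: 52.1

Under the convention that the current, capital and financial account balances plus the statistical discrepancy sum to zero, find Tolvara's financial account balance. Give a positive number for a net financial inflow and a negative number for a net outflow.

Goods balance = 871.2 - 695.5 = 175.7
Services balance = 220.6 - 313.8 = -93.2
Trade balance (goods + services) = 175.7 + (-93.2) = 82.5
Net primary income = 256.0 - 193.6 = 62.4
Net secondary income = 34.5 - 52.1 = -17.6
Current account = 82.5 + 62.4 + (-17.6) = 127.3
Financial account = -(127.3 + (-32.2) + (-1.2)) = -93.9

-93.9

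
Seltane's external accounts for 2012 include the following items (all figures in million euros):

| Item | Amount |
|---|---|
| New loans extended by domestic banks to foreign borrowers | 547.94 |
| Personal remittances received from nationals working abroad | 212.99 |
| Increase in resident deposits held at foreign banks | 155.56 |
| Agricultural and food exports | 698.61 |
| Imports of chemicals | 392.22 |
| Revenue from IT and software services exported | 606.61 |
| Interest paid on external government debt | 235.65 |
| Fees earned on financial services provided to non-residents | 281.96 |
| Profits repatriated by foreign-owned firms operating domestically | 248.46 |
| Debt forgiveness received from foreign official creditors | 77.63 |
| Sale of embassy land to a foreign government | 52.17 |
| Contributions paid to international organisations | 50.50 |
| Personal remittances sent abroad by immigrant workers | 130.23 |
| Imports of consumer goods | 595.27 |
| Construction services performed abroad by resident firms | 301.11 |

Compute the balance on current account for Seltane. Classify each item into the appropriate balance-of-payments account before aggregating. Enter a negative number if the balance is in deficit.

448.95

Goods: 698.61 - 595.27 - 392.22 = -288.88
Services: 606.61 + 301.11 + 281.96 = 1189.68
Primary income: -248.46 - 235.65 = -484.11
Secondary income: 212.99 - 130.23 - 50.50 = 32.26
Current account = (-288.88) + 1189.68 + (-484.11) + 32.26 = 448.95
(Excluded from the current account — financial account: new loans extended by domestic banks to foreign borrowers 547.94, increase in resident deposits held at foreign banks 155.56; capital account: debt forgiveness received from foreign official creditors 77.63, sale of embassy land to a foreign government 52.17.)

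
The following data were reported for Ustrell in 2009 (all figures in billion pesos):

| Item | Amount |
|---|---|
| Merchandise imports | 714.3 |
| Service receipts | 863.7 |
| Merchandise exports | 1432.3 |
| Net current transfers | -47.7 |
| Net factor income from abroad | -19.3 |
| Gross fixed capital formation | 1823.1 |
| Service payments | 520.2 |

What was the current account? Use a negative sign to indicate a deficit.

994.5

Goods balance = 1432.3 - 714.3 = 718.0
Services balance = 863.7 - 520.2 = 343.5
Trade balance (goods + services) = 718.0 + 343.5 = 1061.5
Net primary income = -19.3
Net secondary income = -47.7
Current account = 1061.5 + (-19.3) + (-47.7) = 994.5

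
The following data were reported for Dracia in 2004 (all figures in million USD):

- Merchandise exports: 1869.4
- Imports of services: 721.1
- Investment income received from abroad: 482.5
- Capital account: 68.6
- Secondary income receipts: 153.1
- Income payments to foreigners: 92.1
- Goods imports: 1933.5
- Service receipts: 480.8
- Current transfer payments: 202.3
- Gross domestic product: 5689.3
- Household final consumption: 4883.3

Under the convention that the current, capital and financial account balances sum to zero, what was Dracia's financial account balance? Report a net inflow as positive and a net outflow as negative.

Goods balance = 1869.4 - 1933.5 = -64.1
Services balance = 480.8 - 721.1 = -240.3
Trade balance (goods + services) = -64.1 + (-240.3) = -304.4
Net primary income = 482.5 - 92.1 = 390.4
Net secondary income = 153.1 - 202.3 = -49.2
Current account = -304.4 + 390.4 + (-49.2) = 36.8
Financial account = -(36.8 + 68.6) = -105.4

-105.4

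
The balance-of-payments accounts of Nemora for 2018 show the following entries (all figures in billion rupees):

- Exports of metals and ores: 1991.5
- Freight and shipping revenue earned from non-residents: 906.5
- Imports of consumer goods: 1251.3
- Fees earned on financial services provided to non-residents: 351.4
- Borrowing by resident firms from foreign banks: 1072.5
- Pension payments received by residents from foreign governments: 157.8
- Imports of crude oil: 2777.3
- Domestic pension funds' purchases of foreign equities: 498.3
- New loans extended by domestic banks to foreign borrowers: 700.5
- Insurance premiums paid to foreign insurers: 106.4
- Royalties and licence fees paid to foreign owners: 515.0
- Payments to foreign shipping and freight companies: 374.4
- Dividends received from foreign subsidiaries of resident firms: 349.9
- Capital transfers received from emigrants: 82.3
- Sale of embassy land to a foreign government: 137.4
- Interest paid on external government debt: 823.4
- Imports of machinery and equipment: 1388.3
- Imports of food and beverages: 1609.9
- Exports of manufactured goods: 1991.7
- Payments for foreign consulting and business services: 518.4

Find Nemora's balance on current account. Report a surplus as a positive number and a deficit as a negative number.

Goods: -1251.3 + 1991.7 - 1609.9 + 1991.5 - 1388.3 - 2777.3 = -3043.6
Services: -518.4 - 374.4 - 106.4 - 515.0 + 906.5 + 351.4 = -256.3
Primary income: 349.9 - 823.4 = -473.5
Secondary income: 157.8
Current account = (-3043.6) + (-256.3) + (-473.5) + 157.8 = -3615.6
(Excluded from the current account — financial account: borrowing by resident firms from foreign banks 1072.5, domestic pension funds' purchases of foreign equities 498.3, new loans extended by domestic banks to foreign borrowers 700.5; capital account: capital transfers received from emigrants 82.3, sale of embassy land to a foreign government 137.4.)

-3615.6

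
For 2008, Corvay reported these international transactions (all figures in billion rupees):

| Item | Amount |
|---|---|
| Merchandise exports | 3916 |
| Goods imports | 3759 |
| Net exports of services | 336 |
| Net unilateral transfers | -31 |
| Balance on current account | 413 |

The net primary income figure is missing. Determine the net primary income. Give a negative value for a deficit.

Current account = goods balance + services balance + net primary income + net secondary income
Sum of the known components = 462
Net primary income = CA - (known components) = 413 - 462 = -49

-49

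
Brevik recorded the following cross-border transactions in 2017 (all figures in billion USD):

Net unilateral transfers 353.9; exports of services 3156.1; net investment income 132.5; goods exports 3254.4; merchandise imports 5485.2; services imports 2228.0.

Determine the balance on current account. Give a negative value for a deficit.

Goods balance = 3254.4 - 5485.2 = -2230.8
Services balance = 3156.1 - 2228.0 = 928.1
Trade balance (goods + services) = -2230.8 + 928.1 = -1302.7
Net primary income = 132.5
Net secondary income = 353.9
Current account = -1302.7 + 132.5 + 353.9 = -816.3

-816.3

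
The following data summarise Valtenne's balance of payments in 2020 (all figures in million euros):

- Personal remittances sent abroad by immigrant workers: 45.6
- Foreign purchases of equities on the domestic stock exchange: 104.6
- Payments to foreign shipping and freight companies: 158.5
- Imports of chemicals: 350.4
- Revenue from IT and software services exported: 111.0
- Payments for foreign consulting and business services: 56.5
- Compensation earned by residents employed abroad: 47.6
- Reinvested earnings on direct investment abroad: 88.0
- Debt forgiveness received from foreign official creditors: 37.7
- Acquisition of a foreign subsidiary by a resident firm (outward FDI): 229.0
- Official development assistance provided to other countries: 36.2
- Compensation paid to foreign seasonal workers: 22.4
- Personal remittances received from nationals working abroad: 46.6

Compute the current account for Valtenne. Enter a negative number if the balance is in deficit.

Goods: -350.4
Services: -158.5 - 56.5 + 111.0 = -104.0
Primary income: -22.4 + 47.6 + 88.0 = 113.2
Secondary income: 46.6 - 36.2 - 45.6 = -35.2
Current account = (-350.4) + (-104.0) + 113.2 + (-35.2) = -376.4
(Excluded from the current account — financial account: foreign purchases of equities on the domestic stock exchange 104.6, acquisition of a foreign subsidiary by a resident firm (outward FDI) 229.0; capital account: debt forgiveness received from foreign official creditors 37.7.)

-376.4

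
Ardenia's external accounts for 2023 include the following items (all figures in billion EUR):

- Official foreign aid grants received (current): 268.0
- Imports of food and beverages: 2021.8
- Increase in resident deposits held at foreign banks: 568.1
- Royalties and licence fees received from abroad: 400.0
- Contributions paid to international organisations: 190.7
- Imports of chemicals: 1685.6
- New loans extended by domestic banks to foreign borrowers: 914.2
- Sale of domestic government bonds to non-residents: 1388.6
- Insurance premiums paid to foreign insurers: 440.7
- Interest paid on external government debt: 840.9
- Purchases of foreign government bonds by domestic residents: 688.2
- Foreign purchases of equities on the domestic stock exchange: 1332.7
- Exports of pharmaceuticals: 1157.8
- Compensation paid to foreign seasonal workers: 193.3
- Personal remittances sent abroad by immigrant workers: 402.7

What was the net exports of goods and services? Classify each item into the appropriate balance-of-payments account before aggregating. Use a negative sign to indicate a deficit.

-2590.3

Goods: 1157.8 - 2021.8 - 1685.6 = -2549.6
Services: -440.7 + 400.0 = -40.7
Trade balance = -2549.6 + (-40.7) = -2590.3
(Excluded from the trade balance — secondary income: official foreign aid grants received (current) 268.0, contributions paid to international organisations 190.7, personal remittances sent abroad by immigrant workers 402.7; financial account: increase in resident deposits held at foreign banks 568.1, new loans extended by domestic banks to foreign borrowers 914.2, sale of domestic government bonds to non-residents 1388.6, purchases of foreign government bonds by domestic residents 688.2, foreign purchases of equities on the domestic stock exchange 1332.7; primary income: interest paid on external government debt 840.9, compensation paid to foreign seasonal workers 193.3.)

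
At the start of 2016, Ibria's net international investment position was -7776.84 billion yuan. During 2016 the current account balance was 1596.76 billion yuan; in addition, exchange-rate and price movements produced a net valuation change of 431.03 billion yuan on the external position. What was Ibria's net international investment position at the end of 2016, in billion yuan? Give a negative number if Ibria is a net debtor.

Change in NIIP = current account + net valuation change = 1596.76 + 431.03 = 2027.79
End-of-year NIIP = -7776.84 + 2027.79 = -5749.05

-5749.05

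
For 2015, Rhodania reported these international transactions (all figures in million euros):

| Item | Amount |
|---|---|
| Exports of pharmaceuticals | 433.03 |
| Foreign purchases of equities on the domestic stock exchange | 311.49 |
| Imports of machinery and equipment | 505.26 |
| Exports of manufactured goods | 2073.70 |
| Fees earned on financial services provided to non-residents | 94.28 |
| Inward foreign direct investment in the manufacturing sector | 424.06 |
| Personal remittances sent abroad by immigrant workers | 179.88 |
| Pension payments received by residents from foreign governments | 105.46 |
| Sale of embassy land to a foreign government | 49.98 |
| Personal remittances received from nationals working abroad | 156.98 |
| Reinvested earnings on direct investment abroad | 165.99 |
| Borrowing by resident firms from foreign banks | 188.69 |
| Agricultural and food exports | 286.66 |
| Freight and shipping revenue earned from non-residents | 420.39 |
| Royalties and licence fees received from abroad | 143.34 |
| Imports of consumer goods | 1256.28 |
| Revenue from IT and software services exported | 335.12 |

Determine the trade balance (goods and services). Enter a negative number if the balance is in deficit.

Goods: 2073.70 + 286.66 + 433.03 - 505.26 - 1256.28 = 1031.85
Services: 94.28 + 335.12 + 420.39 + 143.34 = 993.13
Trade balance = 1031.85 + 993.13 = 2024.98
(Excluded from the trade balance — financial account: foreign purchases of equities on the domestic stock exchange 311.49, inward foreign direct investment in the manufacturing sector 424.06, borrowing by resident firms from foreign banks 188.69; secondary income: personal remittances sent abroad by immigrant workers 179.88, pension payments received by residents from foreign governments 105.46, personal remittances received from nationals working abroad 156.98; capital account: sale of embassy land to a foreign government 49.98; primary income: reinvested earnings on direct investment abroad 165.99.)

2024.98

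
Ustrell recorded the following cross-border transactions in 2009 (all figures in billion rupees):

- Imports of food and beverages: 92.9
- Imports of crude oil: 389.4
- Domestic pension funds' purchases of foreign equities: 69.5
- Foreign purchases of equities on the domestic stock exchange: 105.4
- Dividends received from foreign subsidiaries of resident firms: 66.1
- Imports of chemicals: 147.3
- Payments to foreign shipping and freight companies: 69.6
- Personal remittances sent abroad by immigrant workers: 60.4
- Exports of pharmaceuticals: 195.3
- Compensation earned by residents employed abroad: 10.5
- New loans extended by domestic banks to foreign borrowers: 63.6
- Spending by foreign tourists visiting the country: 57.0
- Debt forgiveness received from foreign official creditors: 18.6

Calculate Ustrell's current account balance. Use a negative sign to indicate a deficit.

-430.7

Goods: -389.4 - 147.3 + 195.3 - 92.9 = -434.3
Services: 57.0 - 69.6 = -12.6
Primary income: 66.1 + 10.5 = 76.6
Secondary income: -60.4
Current account = (-434.3) + (-12.6) + 76.6 + (-60.4) = -430.7
(Excluded from the current account — financial account: domestic pension funds' purchases of foreign equities 69.5, foreign purchases of equities on the domestic stock exchange 105.4, new loans extended by domestic banks to foreign borrowers 63.6; capital account: debt forgiveness received from foreign official creditors 18.6.)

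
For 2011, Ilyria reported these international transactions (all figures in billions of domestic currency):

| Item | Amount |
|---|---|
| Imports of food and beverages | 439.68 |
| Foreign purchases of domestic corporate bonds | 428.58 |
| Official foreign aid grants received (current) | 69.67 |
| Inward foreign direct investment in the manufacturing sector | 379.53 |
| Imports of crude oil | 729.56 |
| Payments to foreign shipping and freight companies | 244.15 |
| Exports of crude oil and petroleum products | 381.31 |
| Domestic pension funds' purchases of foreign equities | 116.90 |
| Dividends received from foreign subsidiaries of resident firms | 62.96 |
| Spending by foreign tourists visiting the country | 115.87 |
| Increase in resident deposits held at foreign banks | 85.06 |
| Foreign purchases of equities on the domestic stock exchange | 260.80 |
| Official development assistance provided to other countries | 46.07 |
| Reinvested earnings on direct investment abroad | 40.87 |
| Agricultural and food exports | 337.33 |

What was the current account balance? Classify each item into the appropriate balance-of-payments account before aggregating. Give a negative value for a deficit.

-451.45

Goods: 337.33 - 439.68 + 381.31 - 729.56 = -450.60
Services: 115.87 - 244.15 = -128.28
Primary income: 40.87 + 62.96 = 103.83
Secondary income: -46.07 + 69.67 = 23.60
Current account = (-450.60) + (-128.28) + 103.83 + 23.60 = -451.45
(Excluded from the current account — financial account: foreign purchases of domestic corporate bonds 428.58, inward foreign direct investment in the manufacturing sector 379.53, domestic pension funds' purchases of foreign equities 116.90, increase in resident deposits held at foreign banks 85.06, foreign purchases of equities on the domestic stock exchange 260.80.)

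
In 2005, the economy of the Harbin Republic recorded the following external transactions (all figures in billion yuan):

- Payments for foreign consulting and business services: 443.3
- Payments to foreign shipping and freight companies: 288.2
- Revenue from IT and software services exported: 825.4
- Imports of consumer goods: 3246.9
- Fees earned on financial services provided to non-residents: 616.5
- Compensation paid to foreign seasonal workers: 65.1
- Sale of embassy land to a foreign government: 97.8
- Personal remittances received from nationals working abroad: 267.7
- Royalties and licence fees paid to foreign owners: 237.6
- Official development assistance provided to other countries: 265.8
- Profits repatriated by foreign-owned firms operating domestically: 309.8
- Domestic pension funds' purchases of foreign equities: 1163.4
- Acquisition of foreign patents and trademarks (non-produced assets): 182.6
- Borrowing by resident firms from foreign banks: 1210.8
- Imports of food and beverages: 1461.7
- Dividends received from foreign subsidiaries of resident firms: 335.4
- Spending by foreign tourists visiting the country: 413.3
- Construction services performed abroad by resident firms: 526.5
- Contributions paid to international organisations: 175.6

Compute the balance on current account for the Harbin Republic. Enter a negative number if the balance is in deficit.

-3509.2

Goods: -3246.9 - 1461.7 = -4708.6
Services: -443.3 - 237.6 + 825.4 + 526.5 + 616.5 + 413.3 - 288.2 = 1412.6
Primary income: -309.8 + 335.4 - 65.1 = -39.5
Secondary income: -265.8 - 175.6 + 267.7 = -173.7
Current account = (-4708.6) + 1412.6 + (-39.5) + (-173.7) = -3509.2
(Excluded from the current account — capital account: sale of embassy land to a foreign government 97.8, acquisition of foreign patents and trademarks (non-produced assets) 182.6; financial account: domestic pension funds' purchases of foreign equities 1163.4, borrowing by resident firms from foreign banks 1210.8.)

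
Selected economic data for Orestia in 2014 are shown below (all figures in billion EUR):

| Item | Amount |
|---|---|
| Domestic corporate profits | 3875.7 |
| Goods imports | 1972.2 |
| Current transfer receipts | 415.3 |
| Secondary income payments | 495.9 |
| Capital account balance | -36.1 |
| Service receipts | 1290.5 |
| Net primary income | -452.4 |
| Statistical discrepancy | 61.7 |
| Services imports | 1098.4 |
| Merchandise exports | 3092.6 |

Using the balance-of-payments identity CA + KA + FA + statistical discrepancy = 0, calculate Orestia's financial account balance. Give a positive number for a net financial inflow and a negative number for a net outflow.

Goods balance = 3092.6 - 1972.2 = 1120.4
Services balance = 1290.5 - 1098.4 = 192.1
Trade balance (goods + services) = 1120.4 + 192.1 = 1312.5
Net primary income = -452.4
Net secondary income = 415.3 - 495.9 = -80.6
Current account = 1312.5 + (-452.4) + (-80.6) = 779.5
Financial account = -(779.5 + (-36.1) + 61.7) = -805.1

-805.1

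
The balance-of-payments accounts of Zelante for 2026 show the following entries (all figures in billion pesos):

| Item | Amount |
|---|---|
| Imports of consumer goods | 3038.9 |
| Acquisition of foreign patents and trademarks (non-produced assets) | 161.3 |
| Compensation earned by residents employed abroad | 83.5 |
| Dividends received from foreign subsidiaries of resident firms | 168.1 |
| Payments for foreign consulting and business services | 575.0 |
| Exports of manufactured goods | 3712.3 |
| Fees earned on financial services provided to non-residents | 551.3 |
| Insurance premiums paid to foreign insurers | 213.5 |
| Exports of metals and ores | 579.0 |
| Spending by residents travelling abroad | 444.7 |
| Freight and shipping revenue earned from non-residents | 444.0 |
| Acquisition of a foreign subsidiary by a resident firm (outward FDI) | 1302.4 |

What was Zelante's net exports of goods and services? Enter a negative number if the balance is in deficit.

Goods: 3712.3 + 579.0 - 3038.9 = 1252.4
Services: 444.0 - 575.0 - 213.5 + 551.3 - 444.7 = -237.9
Trade balance = 1252.4 + (-237.9) = 1014.5
(Excluded from the trade balance — capital account: acquisition of foreign patents and trademarks (non-produced assets) 161.3; primary income: compensation earned by residents employed abroad 83.5, dividends received from foreign subsidiaries of resident firms 168.1; financial account: acquisition of a foreign subsidiary by a resident firm (outward FDI) 1302.4.)

1014.5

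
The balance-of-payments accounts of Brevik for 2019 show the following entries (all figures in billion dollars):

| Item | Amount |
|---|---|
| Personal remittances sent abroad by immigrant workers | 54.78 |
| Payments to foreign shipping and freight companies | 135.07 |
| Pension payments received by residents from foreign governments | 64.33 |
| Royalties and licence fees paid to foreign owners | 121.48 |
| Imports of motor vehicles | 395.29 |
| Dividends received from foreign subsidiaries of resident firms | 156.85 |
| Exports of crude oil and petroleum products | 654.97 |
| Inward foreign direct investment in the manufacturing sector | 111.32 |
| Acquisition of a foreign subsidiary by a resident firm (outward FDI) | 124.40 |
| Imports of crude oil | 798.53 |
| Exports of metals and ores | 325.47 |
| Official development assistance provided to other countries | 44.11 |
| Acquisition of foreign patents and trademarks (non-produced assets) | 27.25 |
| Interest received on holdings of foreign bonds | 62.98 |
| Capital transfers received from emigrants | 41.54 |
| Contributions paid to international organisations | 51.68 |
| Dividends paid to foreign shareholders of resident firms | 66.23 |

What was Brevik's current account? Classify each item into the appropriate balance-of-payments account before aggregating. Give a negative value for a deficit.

-402.57

Goods: -798.53 + 654.97 - 395.29 + 325.47 = -213.38
Services: -121.48 - 135.07 = -256.55
Primary income: 156.85 - 66.23 + 62.98 = 153.60
Secondary income: 64.33 - 51.68 - 44.11 - 54.78 = -86.24
Current account = (-213.38) + (-256.55) + 153.60 + (-86.24) = -402.57
(Excluded from the current account — financial account: inward foreign direct investment in the manufacturing sector 111.32, acquisition of a foreign subsidiary by a resident firm (outward FDI) 124.40; capital account: acquisition of foreign patents and trademarks (non-produced assets) 27.25, capital transfers received from emigrants 41.54.)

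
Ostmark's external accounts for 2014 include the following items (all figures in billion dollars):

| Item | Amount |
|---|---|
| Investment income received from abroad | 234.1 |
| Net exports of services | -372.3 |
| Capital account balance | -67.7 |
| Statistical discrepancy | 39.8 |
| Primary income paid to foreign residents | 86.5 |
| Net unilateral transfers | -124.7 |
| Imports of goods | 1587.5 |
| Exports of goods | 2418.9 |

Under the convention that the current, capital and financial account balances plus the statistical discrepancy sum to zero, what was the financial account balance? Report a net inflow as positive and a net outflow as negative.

Goods balance = 2418.9 - 1587.5 = 831.4
Services balance = -372.3
Trade balance (goods + services) = 831.4 + (-372.3) = 459.1
Net primary income = 234.1 - 86.5 = 147.6
Net secondary income = -124.7
Current account = 459.1 + 147.6 + (-124.7) = 482.0
Financial account = -(482.0 + (-67.7) + 39.8) = -454.1

-454.1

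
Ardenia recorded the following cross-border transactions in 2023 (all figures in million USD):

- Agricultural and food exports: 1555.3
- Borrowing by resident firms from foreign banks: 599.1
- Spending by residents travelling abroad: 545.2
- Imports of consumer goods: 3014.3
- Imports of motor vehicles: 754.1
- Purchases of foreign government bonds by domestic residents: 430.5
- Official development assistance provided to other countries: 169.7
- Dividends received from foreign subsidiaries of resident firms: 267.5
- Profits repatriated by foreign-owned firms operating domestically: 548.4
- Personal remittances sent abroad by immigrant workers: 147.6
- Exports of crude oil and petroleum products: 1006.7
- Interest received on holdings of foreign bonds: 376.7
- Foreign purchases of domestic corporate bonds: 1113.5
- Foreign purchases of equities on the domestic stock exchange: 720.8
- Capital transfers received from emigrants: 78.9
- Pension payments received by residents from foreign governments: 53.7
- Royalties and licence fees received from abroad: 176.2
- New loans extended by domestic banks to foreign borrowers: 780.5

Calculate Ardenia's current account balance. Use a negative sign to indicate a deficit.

-1743.2

Goods: 1006.7 - 3014.3 + 1555.3 - 754.1 = -1206.4
Services: -545.2 + 176.2 = -369.0
Primary income: -548.4 + 267.5 + 376.7 = 95.8
Secondary income: 53.7 - 169.7 - 147.6 = -263.6
Current account = (-1206.4) + (-369.0) + 95.8 + (-263.6) = -1743.2
(Excluded from the current account — financial account: borrowing by resident firms from foreign banks 599.1, purchases of foreign government bonds by domestic residents 430.5, foreign purchases of domestic corporate bonds 1113.5, foreign purchases of equities on the domestic stock exchange 720.8, new loans extended by domestic banks to foreign borrowers 780.5; capital account: capital transfers received from emigrants 78.9.)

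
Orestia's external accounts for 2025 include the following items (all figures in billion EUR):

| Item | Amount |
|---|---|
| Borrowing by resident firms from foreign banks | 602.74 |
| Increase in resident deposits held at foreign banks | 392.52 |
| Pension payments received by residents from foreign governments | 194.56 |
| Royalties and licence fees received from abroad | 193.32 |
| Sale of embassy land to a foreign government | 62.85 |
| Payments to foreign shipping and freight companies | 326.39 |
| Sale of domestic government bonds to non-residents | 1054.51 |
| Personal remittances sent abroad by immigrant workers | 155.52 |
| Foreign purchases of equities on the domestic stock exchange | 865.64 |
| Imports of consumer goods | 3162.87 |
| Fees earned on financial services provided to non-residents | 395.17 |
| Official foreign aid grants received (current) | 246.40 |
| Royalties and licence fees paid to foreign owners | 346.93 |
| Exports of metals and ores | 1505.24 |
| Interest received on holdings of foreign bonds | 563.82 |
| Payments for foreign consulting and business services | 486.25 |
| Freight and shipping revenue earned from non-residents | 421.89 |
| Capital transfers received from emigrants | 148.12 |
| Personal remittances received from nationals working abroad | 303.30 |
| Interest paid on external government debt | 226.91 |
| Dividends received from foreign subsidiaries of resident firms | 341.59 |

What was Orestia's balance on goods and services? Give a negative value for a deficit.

-1806.82

Goods: 1505.24 - 3162.87 = -1657.63
Services: -326.39 - 346.93 + 193.32 + 421.89 + 395.17 - 486.25 = -149.19
Trade balance = -1657.63 + (-149.19) = -1806.82
(Excluded from the trade balance — financial account: borrowing by resident firms from foreign banks 602.74, increase in resident deposits held at foreign banks 392.52, sale of domestic government bonds to non-residents 1054.51, foreign purchases of equities on the domestic stock exchange 865.64; secondary income: pension payments received by residents from foreign governments 194.56, personal remittances sent abroad by immigrant workers 155.52, official foreign aid grants received (current) 246.40, personal remittances received from nationals working abroad 303.30; capital account: sale of embassy land to a foreign government 62.85, capital transfers received from emigrants 148.12; primary income: interest received on holdings of foreign bonds 563.82, interest paid on external government debt 226.91, dividends received from foreign subsidiaries of resident firms 341.59.)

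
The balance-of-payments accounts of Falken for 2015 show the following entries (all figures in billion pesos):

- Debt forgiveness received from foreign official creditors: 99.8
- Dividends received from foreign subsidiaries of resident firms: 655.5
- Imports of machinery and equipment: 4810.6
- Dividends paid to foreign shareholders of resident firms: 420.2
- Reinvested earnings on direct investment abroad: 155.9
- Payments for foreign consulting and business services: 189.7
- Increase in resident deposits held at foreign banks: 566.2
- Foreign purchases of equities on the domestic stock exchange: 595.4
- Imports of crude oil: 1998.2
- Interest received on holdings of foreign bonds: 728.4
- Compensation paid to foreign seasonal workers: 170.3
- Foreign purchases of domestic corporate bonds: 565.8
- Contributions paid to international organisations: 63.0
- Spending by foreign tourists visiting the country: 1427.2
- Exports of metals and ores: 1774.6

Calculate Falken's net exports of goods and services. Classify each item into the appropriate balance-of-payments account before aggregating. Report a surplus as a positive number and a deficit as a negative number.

Goods: -4810.6 - 1998.2 + 1774.6 = -5034.2
Services: 1427.2 - 189.7 = 1237.5
Trade balance = -5034.2 + 1237.5 = -3796.7
(Excluded from the trade balance — capital account: debt forgiveness received from foreign official creditors 99.8; primary income: dividends received from foreign subsidiaries of resident firms 655.5, dividends paid to foreign shareholders of resident firms 420.2, reinvested earnings on direct investment abroad 155.9, interest received on holdings of foreign bonds 728.4, compensation paid to foreign seasonal workers 170.3; financial account: increase in resident deposits held at foreign banks 566.2, foreign purchases of equities on the domestic stock exchange 595.4, foreign purchases of domestic corporate bonds 565.8; secondary income: contributions paid to international organisations 63.0.)

-3796.7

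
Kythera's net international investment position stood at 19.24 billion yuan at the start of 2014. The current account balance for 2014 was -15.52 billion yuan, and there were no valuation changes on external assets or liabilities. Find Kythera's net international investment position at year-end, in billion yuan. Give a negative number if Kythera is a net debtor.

With no valuation effects, change in NIIP = current account = -15.52
End-of-year NIIP = 19.24 + (-15.52) = 3.72

3.72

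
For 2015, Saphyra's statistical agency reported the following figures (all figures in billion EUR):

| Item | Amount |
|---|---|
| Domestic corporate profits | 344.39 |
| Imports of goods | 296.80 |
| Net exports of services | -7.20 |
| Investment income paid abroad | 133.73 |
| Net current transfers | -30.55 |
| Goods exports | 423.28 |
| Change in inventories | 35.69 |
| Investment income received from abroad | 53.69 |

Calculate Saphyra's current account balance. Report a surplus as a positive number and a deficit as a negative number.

Goods balance = 423.28 - 296.80 = 126.48
Services balance = -7.20
Trade balance (goods + services) = 126.48 + (-7.20) = 119.28
Net primary income = 53.69 - 133.73 = -80.04
Net secondary income = -30.55
Current account = 119.28 + (-80.04) + (-30.55) = 8.69

8.69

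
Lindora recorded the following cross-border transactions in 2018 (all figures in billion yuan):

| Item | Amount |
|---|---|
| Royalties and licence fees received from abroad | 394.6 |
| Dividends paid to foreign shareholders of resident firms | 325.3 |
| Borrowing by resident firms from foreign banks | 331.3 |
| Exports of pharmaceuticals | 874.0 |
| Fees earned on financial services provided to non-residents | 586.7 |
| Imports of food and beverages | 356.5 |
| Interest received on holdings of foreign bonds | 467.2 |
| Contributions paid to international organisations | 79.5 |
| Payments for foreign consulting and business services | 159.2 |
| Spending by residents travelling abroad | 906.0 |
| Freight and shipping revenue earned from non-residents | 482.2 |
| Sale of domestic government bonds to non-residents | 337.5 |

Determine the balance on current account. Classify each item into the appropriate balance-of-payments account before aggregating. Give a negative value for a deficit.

Goods: -356.5 + 874.0 = 517.5
Services: -906.0 - 159.2 + 394.6 + 586.7 + 482.2 = 398.3
Primary income: 467.2 - 325.3 = 141.9
Secondary income: -79.5
Current account = 517.5 + 398.3 + 141.9 + (-79.5) = 978.2
(Excluded from the current account — financial account: borrowing by resident firms from foreign banks 331.3, sale of domestic government bonds to non-residents 337.5.)

978.2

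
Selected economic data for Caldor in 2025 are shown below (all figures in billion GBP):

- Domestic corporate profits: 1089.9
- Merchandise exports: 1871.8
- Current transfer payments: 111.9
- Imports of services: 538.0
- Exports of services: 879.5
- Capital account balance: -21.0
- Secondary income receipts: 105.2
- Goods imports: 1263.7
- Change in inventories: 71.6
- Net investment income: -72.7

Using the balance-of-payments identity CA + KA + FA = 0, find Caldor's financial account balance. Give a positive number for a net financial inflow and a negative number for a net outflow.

-849.2

Goods balance = 1871.8 - 1263.7 = 608.1
Services balance = 879.5 - 538.0 = 341.5
Trade balance (goods + services) = 608.1 + 341.5 = 949.6
Net primary income = -72.7
Net secondary income = 105.2 - 111.9 = -6.7
Current account = 949.6 + (-72.7) + (-6.7) = 870.2
Financial account = -(870.2 + (-21.0)) = -849.2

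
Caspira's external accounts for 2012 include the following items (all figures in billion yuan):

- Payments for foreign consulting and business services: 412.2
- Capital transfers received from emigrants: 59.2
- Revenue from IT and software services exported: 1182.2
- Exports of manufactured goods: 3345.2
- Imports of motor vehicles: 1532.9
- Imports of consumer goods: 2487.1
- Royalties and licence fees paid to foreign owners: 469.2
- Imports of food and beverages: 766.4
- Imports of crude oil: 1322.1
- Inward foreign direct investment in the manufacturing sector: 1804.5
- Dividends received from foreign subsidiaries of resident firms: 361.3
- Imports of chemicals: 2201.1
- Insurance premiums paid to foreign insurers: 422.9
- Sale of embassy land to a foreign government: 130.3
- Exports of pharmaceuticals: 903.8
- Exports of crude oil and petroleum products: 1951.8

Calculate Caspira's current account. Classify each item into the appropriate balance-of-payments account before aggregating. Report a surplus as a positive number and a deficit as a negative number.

Goods: 903.8 + 3345.2 - 2201.1 + 1951.8 - 1532.9 - 1322.1 - 2487.1 - 766.4 = -2108.8
Services: -412.2 - 422.9 + 1182.2 - 469.2 = -122.1
Primary income: 361.3
Current account = (-2108.8) + (-122.1) + 361.3 = -1869.6
(Excluded from the current account — capital account: capital transfers received from emigrants 59.2, sale of embassy land to a foreign government 130.3; financial account: inward foreign direct investment in the manufacturing sector 1804.5.)

-1869.6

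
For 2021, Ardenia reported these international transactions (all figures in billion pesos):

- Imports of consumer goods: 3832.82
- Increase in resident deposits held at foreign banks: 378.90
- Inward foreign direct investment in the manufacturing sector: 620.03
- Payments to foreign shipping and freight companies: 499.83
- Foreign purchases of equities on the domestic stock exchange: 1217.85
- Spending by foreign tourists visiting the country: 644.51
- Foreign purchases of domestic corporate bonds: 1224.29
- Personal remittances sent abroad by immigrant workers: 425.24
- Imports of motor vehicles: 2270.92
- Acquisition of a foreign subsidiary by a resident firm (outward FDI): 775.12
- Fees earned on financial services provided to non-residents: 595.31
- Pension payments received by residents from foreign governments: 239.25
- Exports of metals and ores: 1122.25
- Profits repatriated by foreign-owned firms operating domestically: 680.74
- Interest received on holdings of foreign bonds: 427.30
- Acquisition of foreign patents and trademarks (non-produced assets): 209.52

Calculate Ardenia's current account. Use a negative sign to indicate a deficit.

Goods: -2270.92 + 1122.25 - 3832.82 = -4981.49
Services: 644.51 - 499.83 + 595.31 = 739.99
Primary income: 427.30 - 680.74 = -253.44
Secondary income: 239.25 - 425.24 = -185.99
Current account = (-4981.49) + 739.99 + (-253.44) + (-185.99) = -4680.93
(Excluded from the current account — financial account: increase in resident deposits held at foreign banks 378.90, inward foreign direct investment in the manufacturing sector 620.03, foreign purchases of equities on the domestic stock exchange 1217.85, foreign purchases of domestic corporate bonds 1224.29, acquisition of a foreign subsidiary by a resident firm (outward FDI) 775.12; capital account: acquisition of foreign patents and trademarks (non-produced assets) 209.52.)

-4680.93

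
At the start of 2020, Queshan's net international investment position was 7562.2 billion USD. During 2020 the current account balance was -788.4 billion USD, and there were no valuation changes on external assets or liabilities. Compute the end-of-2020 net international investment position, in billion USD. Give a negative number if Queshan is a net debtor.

6773.8

With no valuation effects, change in NIIP = current account = -788.4
End-of-year NIIP = 7562.2 + (-788.4) = 6773.8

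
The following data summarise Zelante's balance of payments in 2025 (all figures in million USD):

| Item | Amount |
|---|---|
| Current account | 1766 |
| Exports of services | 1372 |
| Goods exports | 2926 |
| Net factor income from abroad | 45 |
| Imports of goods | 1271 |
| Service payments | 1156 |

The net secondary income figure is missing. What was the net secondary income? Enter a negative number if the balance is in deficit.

Current account = goods balance + services balance + net primary income + net secondary income
Sum of the known components = 1916
Net secondary income = CA - (known components) = 1766 - 1916 = -150

-150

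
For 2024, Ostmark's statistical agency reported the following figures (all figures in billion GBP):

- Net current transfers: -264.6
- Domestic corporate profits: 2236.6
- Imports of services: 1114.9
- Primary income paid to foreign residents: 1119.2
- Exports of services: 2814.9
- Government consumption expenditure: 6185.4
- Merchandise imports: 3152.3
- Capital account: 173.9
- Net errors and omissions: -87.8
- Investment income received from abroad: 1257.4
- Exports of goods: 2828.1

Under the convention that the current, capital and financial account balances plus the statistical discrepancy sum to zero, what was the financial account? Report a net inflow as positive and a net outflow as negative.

Goods balance = 2828.1 - 3152.3 = -324.2
Services balance = 2814.9 - 1114.9 = 1700.0
Trade balance (goods + services) = -324.2 + 1700.0 = 1375.8
Net primary income = 1257.4 - 1119.2 = 138.2
Net secondary income = -264.6
Current account = 1375.8 + 138.2 + (-264.6) = 1249.4
Financial account = -(1249.4 + 173.9 + (-87.8)) = -1335.5

-1335.5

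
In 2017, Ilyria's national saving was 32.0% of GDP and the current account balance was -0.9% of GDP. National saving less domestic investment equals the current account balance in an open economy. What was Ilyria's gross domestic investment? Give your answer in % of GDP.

I = S - CA = 32.0 - (-0.9) = 32.9

32.9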